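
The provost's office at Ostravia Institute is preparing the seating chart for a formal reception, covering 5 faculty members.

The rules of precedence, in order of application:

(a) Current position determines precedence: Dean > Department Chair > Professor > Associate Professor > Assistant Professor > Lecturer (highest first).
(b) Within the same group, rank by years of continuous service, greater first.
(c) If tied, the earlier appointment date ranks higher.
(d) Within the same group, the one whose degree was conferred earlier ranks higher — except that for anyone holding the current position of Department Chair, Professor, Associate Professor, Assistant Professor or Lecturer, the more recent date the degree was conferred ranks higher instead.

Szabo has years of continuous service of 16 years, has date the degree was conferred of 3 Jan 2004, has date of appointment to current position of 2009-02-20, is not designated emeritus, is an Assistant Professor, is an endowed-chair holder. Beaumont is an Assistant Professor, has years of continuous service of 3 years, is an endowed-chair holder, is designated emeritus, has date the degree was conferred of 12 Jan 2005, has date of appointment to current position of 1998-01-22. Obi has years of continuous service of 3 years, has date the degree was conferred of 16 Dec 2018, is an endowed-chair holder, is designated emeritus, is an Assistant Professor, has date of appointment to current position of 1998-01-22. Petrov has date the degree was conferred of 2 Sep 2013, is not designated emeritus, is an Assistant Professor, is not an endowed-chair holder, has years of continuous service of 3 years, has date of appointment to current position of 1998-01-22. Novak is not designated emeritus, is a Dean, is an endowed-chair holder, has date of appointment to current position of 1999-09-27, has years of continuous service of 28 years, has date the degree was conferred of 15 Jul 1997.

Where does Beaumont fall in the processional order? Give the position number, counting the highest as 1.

5

By current position: Novak (Dean); then Szabo, Obi, Petrov and Beaumont (Assistant Professor).
Among Szabo, Obi, Petrov and Beaumont, by years of continuous service (higher first): Szabo (16 years) before Obi, Petrov and Beaumont (3 years).
Obi, Petrov and Beaumont all have date of appointment to current position 1998-01-22, so the next rule applies.
Among Obi, Petrov and Beaumont, by date the degree was conferred (later first) (reversed rule for this group): Obi (16 Dec 2018) before Petrov (2 Sep 2013) before Beaumont (12 Jan 2005).
Order: Novak, Szabo, Obi, Petrov, Beaumont. So position 5.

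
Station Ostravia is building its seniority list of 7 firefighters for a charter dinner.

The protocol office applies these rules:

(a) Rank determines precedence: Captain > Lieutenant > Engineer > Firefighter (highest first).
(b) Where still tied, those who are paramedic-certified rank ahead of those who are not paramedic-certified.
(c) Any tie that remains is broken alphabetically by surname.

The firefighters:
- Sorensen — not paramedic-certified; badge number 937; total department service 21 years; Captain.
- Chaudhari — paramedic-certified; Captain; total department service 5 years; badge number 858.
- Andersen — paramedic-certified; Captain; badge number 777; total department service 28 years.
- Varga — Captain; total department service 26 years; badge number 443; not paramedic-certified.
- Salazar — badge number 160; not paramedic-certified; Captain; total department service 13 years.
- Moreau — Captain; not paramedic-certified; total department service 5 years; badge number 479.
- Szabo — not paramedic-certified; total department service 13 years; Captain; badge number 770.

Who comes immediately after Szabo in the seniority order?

Varga

By rank: Andersen, Chaudhari, Moreau, Salazar, Sorensen, Szabo and Varga (Captain).
Among Andersen, Chaudhari, Moreau, Salazar, Sorensen, Szabo and Varga, paramedic-certified before not paramedic-certified: Andersen and Chaudhari (paramedic-certified) before Moreau, Salazar, Sorensen, Szabo and Varga (not paramedic-certified).
Among Andersen and Chaudhari, alphabetically by surname: Andersen before Chaudhari.
Among Moreau, Salazar, Sorensen, Szabo and Varga, alphabetically by surname: Moreau before Salazar before Sorensen before Szabo before Varga.
Order: Andersen, Chaudhari, Moreau, Salazar, Sorensen, Szabo, Varga.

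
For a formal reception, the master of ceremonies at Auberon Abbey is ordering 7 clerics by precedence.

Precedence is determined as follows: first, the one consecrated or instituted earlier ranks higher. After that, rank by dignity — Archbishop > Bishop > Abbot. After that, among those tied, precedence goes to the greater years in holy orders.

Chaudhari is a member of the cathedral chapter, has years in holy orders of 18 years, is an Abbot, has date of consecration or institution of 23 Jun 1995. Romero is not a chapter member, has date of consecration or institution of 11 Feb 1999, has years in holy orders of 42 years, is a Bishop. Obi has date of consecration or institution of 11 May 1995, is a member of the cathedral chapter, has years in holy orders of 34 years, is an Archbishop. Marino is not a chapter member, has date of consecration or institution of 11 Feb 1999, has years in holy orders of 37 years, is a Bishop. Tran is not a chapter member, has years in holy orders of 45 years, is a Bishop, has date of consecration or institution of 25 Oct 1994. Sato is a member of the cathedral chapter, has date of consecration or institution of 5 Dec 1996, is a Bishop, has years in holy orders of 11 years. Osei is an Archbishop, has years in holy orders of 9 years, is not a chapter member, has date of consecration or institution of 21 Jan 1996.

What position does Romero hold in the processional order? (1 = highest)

By date of consecration or institution (earlier first): Tran (25 Oct 1994); then Obi (11 May 1995); then Chaudhari (23 Jun 1995); then Osei (21 Jan 1996); then Sato (5 Dec 1996); then Romero and Marino (both 11 Feb 1999).
Romero and Marino are each Bishop, so the next rule applies.
Among Romero and Marino, by years in holy orders (higher first): Romero (42 years) before Marino (37 years).
Order: Tran, Obi, Chaudhari, Osei, Sato, Romero, Marino. So position 6.

6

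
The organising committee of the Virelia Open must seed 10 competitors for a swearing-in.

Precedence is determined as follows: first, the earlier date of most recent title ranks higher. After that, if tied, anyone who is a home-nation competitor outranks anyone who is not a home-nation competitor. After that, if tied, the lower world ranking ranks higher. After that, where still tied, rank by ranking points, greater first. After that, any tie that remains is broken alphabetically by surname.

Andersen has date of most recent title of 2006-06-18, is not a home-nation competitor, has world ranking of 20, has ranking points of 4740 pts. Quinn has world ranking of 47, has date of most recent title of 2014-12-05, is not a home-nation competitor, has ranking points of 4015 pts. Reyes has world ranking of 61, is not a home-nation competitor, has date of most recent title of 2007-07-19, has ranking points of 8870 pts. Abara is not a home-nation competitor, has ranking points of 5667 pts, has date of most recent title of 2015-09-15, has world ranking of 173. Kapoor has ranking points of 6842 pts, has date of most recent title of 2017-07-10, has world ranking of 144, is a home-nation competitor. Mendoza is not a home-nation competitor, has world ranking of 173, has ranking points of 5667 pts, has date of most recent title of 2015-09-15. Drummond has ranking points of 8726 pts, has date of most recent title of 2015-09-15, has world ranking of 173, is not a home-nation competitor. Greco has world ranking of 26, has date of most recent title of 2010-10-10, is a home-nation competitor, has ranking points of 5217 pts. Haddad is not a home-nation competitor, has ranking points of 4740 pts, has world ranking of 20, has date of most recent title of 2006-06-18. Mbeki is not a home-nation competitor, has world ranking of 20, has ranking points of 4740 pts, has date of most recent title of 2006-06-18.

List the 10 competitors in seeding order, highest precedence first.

By date of most recent title (earlier first): Andersen, Haddad and Mbeki (each 2006-06-18); then Reyes (2007-07-19); then Greco (2010-10-10); then Quinn (2014-12-05); then Drummond, Abara and Mendoza (each 2015-09-15); then Kapoor (2017-07-10).
Andersen, Haddad and Mbeki are each not a home-nation competitor, so the next rule applies.
Andersen, Haddad and Mbeki all have world ranking 20, so the next rule applies.
Andersen, Haddad and Mbeki all have ranking points 4740 pts, so the next rule applies.
Among Andersen, Haddad and Mbeki, alphabetically by surname: Andersen before Haddad before Mbeki.
Drummond, Abara and Mendoza are each not a home-nation competitor, so the next rule applies.
Drummond, Abara and Mendoza all have world ranking 173, so the next rule applies.
Among Drummond, Abara and Mendoza, by ranking points (higher first): Drummond (8726 pts) before Abara and Mendoza (5667 pts).
Among Abara and Mendoza, alphabetically by surname: Abara before Mendoza.
Full order: Andersen, Haddad, Mbeki, Reyes, Greco, Quinn, Drummond, Abara, Mendoza, Kapoor.

Andersen, Haddad, Mbeki, Reyes, Greco, Quinn, Drummond, Abara, Mendoza, Kapoor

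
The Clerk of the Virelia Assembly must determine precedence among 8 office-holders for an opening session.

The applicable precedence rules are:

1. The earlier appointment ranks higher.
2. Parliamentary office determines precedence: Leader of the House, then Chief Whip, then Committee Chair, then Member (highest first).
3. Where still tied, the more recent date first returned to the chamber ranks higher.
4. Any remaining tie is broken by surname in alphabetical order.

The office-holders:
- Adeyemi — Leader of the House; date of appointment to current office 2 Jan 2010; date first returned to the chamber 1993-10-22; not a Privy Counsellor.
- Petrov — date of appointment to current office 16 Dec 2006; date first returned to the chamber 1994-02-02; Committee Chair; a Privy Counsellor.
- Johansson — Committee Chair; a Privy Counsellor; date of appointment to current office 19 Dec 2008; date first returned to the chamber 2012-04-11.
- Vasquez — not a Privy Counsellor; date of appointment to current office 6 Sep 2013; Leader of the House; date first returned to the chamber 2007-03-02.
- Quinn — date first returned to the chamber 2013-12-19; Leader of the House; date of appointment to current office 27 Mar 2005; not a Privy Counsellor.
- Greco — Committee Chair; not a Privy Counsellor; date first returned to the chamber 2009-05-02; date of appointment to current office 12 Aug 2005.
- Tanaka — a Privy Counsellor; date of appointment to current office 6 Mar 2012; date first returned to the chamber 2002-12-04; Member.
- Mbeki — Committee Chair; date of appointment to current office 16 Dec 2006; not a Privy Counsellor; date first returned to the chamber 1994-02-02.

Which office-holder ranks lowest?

Vasquez

By date of appointment to current office (earlier first): Quinn (27 Mar 2005); then Greco (12 Aug 2005); then Mbeki and Petrov (both 16 Dec 2006); then Johansson (19 Dec 2008); then Adeyemi (2 Jan 2010); then Tanaka (6 Mar 2012); then Vasquez (6 Sep 2013).
Mbeki and Petrov are each Committee Chair, so the next rule applies.
Mbeki and Petrov both have date first returned to the chamber 1994-02-02, so the next rule applies.
Among Mbeki and Petrov, alphabetically by surname: Mbeki before Petrov.
Order: Quinn, Greco, Mbeki, Petrov, Johansson, Adeyemi, Tanaka, Vasquez.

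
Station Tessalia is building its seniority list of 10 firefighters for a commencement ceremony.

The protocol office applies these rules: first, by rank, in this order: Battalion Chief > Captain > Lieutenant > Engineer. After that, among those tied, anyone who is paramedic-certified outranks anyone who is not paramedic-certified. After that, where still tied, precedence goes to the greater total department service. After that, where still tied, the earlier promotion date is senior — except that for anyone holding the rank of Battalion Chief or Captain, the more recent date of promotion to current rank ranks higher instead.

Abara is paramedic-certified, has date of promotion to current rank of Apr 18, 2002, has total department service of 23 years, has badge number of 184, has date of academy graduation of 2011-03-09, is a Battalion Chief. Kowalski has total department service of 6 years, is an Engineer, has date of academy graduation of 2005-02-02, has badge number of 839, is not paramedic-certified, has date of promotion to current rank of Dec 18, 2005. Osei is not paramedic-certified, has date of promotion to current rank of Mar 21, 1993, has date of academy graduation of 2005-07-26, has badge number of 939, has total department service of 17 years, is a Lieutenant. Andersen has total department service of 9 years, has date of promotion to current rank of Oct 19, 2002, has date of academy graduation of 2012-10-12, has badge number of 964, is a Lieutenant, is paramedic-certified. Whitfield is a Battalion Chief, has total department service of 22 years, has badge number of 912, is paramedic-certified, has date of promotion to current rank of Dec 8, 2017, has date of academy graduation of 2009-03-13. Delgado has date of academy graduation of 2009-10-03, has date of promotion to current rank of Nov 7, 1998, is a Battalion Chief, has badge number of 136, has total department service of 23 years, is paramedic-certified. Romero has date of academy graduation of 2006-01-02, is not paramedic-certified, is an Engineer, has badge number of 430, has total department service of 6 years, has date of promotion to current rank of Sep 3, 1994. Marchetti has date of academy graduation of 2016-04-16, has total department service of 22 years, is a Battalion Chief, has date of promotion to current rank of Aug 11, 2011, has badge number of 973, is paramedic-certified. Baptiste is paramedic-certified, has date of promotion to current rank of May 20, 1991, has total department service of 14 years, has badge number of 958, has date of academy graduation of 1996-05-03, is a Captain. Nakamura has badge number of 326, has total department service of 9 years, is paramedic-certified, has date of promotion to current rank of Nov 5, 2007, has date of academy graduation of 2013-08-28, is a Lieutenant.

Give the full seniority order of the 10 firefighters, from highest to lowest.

Abara, Delgado, Whitfield, Marchetti, Baptiste, Andersen, Nakamura, Osei, Romero, Kowalski

By rank: Abara, Delgado, Whitfield and Marchetti (Battalion Chief); then Baptiste (Captain); then Andersen, Nakamura and Osei (Lieutenant); then Romero and Kowalski (Engineer).
Abara, Delgado, Whitfield and Marchetti are each paramedic-certified, so the next rule applies.
Among Abara, Delgado, Whitfield and Marchetti, by total department service (higher first): Abara and Delgado (23 years) before Whitfield and Marchetti (22 years).
Among Abara and Delgado, by date of promotion to current rank (later first) (reversed rule for this group): Abara (Apr 18, 2002) before Delgado (Nov 7, 1998).
Among Whitfield and Marchetti, by date of promotion to current rank (later first) (reversed rule for this group): Whitfield (Dec 8, 2017) before Marchetti (Aug 11, 2011).
Among Andersen, Nakamura and Osei, paramedic-certified before not paramedic-certified: Andersen and Nakamura (paramedic-certified) before Osei (not paramedic-certified).
Andersen and Nakamura both have total department service 9 years, so the next rule applies.
Among Andersen and Nakamura, by date of promotion to current rank (earlier first): Andersen (Oct 19, 2002) before Nakamura (Nov 5, 2007).
Romero and Kowalski are each not paramedic-certified, so the next rule applies.
Romero and Kowalski both have total department service 6 years, so the next rule applies.
Among Romero and Kowalski, by date of promotion to current rank (earlier first): Romero (Sep 3, 1994) before Kowalski (Dec 18, 2005).
Full order: Abara, Delgado, Whitfield, Marchetti, Baptiste, Andersen, Nakamura, Osei, Romero, Kowalski.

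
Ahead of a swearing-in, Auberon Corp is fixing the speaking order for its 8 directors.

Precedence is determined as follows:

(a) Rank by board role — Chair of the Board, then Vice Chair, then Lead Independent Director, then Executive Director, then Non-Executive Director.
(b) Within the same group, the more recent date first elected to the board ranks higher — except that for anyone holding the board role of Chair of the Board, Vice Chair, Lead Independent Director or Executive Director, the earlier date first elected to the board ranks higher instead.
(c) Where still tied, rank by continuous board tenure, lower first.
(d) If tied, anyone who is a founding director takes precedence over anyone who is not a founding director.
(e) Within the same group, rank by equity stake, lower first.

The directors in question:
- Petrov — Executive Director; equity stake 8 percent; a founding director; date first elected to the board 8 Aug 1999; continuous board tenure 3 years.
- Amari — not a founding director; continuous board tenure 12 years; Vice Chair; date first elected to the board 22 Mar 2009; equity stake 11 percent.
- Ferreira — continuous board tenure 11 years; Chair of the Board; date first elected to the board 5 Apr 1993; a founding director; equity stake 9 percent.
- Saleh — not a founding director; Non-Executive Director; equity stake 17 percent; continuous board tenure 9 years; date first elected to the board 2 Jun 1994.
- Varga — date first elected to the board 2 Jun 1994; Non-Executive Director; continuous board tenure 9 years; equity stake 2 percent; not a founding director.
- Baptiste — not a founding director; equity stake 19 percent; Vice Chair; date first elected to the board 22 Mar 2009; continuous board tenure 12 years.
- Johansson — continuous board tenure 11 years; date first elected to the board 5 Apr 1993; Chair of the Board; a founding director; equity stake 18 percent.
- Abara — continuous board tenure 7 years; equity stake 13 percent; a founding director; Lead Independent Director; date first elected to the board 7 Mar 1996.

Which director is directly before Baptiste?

Amari

By board role: Ferreira and Johansson (Chair of the Board); then Amari and Baptiste (Vice Chair); then Abara (Lead Independent Director); then Petrov (Executive Director); then Varga and Saleh (Non-Executive Director).
Ferreira and Johansson both have date first elected to the board 5 Apr 1993, so the next rule applies.
Ferreira and Johansson both have continuous board tenure 11 years, so the next rule applies.
Ferreira and Johansson are each a founding director, so the next rule applies.
Among Ferreira and Johansson, by equity stake (lower first): Ferreira (9 percent) before Johansson (18 percent).
Amari and Baptiste both have date first elected to the board 22 Mar 2009, so the next rule applies.
Amari and Baptiste both have continuous board tenure 12 years, so the next rule applies.
Amari and Baptiste are each not a founding director, so the next rule applies.
Among Amari and Baptiste, by equity stake (lower first): Amari (11 percent) before Baptiste (19 percent).
Varga and Saleh both have date first elected to the board 2 Jun 1994, so the next rule applies.
Varga and Saleh both have continuous board tenure 9 years, so the next rule applies.
Varga and Saleh are each not a founding director, so the next rule applies.
Among Varga and Saleh, by equity stake (lower first): Varga (2 percent) before Saleh (17 percent).
Order: Ferreira, Johansson, Amari, Baptiste, Abara, Petrov, Varga, Saleh.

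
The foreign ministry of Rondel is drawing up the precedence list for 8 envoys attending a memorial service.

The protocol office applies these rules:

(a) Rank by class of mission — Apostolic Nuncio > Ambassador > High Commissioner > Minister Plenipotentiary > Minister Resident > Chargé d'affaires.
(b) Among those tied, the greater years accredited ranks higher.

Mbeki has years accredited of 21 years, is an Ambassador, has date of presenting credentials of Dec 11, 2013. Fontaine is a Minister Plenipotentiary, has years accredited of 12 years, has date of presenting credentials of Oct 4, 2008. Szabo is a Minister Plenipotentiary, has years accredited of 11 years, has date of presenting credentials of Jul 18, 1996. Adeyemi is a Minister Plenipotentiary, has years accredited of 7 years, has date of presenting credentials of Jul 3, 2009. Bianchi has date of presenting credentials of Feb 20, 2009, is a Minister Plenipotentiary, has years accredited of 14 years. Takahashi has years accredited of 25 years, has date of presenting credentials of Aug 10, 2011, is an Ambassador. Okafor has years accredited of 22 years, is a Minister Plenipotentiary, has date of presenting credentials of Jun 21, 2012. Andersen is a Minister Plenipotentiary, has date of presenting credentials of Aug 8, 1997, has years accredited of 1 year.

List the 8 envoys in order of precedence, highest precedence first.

By class of mission: Takahashi and Mbeki (Ambassador); then Okafor, Bianchi, Fontaine, Szabo, Adeyemi and Andersen (Minister Plenipotentiary).
Among Takahashi and Mbeki, by years accredited (higher first): Takahashi (25 years) before Mbeki (21 years).
Among Okafor, Bianchi, Fontaine, Szabo, Adeyemi and Andersen, by years accredited (higher first): Okafor (22 years) before Bianchi (14 years) before Fontaine (12 years) before Szabo (11 years) before Adeyemi (7 years) before Andersen (1 year).
Full order: Takahashi, Mbeki, Okafor, Bianchi, Fontaine, Szabo, Adeyemi, Andersen.

Takahashi, Mbeki, Okafor, Bianchi, Fontaine, Szabo, Adeyemi, Andersen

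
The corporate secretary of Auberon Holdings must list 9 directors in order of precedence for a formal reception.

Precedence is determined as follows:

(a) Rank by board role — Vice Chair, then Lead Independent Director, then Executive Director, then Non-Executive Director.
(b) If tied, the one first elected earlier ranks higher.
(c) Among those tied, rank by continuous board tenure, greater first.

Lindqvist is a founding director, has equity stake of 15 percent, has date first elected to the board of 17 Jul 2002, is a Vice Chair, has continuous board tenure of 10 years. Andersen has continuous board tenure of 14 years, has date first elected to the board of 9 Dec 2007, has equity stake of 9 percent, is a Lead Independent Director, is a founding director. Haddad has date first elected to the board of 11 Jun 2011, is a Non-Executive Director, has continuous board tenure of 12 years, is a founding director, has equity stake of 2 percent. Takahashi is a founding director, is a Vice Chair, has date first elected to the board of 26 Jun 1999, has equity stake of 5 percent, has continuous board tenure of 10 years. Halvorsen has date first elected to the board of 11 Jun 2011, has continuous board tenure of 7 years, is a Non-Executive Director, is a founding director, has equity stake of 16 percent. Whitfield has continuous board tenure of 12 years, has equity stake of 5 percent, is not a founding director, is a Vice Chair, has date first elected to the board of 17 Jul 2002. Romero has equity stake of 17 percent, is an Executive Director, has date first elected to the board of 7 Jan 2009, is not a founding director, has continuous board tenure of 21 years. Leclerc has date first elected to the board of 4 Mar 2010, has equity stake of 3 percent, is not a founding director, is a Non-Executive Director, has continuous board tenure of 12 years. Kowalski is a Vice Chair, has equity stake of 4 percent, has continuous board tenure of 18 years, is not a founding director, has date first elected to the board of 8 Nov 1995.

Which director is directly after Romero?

Leclerc

By board role: Kowalski, Takahashi, Whitfield and Lindqvist (Vice Chair); then Andersen (Lead Independent Director); then Romero (Executive Director); then Leclerc, Haddad and Halvorsen (Non-Executive Director).
Among Kowalski, Takahashi, Whitfield and Lindqvist, by date first elected to the board (earlier first): Kowalski (8 Nov 1995) before Takahashi (26 Jun 1999) before Whitfield and Lindqvist (17 Jul 2002).
Among Whitfield and Lindqvist, by continuous board tenure (higher first): Whitfield (12 years) before Lindqvist (10 years).
Among Leclerc, Haddad and Halvorsen, by date first elected to the board (earlier first): Leclerc (4 Mar 2010) before Haddad and Halvorsen (11 Jun 2011).
Among Haddad and Halvorsen, by continuous board tenure (higher first): Haddad (12 years) before Halvorsen (7 years).
Order: Kowalski, Takahashi, Whitfield, Lindqvist, Andersen, Romero, Leclerc, Haddad, Halvorsen.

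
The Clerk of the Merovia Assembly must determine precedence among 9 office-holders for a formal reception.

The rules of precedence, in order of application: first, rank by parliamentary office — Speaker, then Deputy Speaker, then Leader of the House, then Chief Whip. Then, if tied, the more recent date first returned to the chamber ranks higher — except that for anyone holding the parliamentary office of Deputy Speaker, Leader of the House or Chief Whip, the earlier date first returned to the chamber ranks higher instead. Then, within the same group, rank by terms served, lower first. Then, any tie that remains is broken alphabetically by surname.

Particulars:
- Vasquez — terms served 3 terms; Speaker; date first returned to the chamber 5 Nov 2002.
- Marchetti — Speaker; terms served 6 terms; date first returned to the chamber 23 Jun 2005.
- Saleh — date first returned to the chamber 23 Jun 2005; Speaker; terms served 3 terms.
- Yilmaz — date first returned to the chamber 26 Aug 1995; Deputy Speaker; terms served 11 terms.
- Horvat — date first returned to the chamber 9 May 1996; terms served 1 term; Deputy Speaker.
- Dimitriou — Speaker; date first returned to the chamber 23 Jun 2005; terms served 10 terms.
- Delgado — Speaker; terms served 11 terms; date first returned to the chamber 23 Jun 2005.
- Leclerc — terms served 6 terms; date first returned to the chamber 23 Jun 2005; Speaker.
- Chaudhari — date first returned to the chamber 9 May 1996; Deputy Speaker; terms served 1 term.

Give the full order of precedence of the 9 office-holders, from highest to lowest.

Saleh, Leclerc, Marchetti, Dimitriou, Delgado, Vasquez, Yilmaz, Chaudhari, Horvat

By parliamentary office: Saleh, Leclerc, Marchetti, Dimitriou, Delgado and Vasquez (Speaker); then Yilmaz, Chaudhari and Horvat (Deputy Speaker).
Among Saleh, Leclerc, Marchetti, Dimitriou, Delgado and Vasquez, by date first returned to the chamber (later first): Saleh, Leclerc, Marchetti, Dimitriou and Delgado (23 Jun 2005) before Vasquez (5 Nov 2002).
Among Saleh, Leclerc, Marchetti, Dimitriou and Delgado, by terms served (lower first): Saleh (3 terms) before Leclerc and Marchetti (6 terms) before Dimitriou (10 terms) before Delgado (11 terms).
Among Leclerc and Marchetti, alphabetically by surname: Leclerc before Marchetti.
Among Yilmaz, Chaudhari and Horvat, by date first returned to the chamber (earlier first) (reversed rule for this group): Yilmaz (26 Aug 1995) before Chaudhari and Horvat (9 May 1996).
Chaudhari and Horvat both have terms served 1 term, so the next rule applies.
Among Chaudhari and Horvat, alphabetically by surname: Chaudhari before Horvat.
Full order: Saleh, Leclerc, Marchetti, Dimitriou, Delgado, Vasquez, Yilmaz, Chaudhari, Horvat.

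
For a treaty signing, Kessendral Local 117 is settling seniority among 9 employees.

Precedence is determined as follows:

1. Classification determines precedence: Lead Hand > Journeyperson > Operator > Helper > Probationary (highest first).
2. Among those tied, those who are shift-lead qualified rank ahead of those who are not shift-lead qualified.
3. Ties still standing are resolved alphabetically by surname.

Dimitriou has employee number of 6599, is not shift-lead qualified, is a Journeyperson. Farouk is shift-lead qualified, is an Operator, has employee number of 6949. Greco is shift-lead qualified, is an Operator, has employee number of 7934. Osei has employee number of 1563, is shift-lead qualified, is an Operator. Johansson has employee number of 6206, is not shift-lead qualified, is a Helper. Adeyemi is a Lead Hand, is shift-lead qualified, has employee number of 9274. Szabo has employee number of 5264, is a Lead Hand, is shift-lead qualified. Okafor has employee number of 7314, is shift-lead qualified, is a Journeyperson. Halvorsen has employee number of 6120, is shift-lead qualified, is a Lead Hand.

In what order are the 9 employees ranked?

By classification: Adeyemi, Halvorsen and Szabo (Lead Hand); then Okafor and Dimitriou (Journeyperson); then Farouk, Greco and Osei (Operator); then Johansson (Helper).
Adeyemi, Halvorsen and Szabo are each shift-lead qualified, so the next rule applies.
Among Adeyemi, Halvorsen and Szabo, alphabetically by surname: Adeyemi before Halvorsen before Szabo.
Among Okafor and Dimitriou, shift-lead qualified before not shift-lead qualified: Okafor (shift-lead qualified) before Dimitriou (not shift-lead qualified).
Farouk, Greco and Osei are each shift-lead qualified, so the next rule applies.
Among Farouk, Greco and Osei, alphabetically by surname: Farouk before Greco before Osei.
Full order: Adeyemi, Halvorsen, Szabo, Okafor, Dimitriou, Farouk, Greco, Osei, Johansson.

Adeyemi, Halvorsen, Szabo, Okafor, Dimitriou, Farouk, Greco, Osei, Johansson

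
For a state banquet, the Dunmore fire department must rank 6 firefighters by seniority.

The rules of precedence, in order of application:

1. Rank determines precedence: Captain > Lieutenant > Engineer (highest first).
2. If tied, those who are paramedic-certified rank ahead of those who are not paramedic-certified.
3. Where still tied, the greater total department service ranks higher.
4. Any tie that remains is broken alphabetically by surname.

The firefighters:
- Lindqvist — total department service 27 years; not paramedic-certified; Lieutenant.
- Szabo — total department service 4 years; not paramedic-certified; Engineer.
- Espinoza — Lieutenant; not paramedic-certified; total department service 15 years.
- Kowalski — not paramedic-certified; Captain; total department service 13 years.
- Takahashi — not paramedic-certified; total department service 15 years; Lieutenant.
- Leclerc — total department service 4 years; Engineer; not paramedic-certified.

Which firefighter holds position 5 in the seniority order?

By rank: Kowalski (Captain); then Lindqvist, Espinoza and Takahashi (Lieutenant); then Leclerc and Szabo (Engineer).
Lindqvist, Espinoza and Takahashi are each not paramedic-certified, so the next rule applies.
Among Lindqvist, Espinoza and Takahashi, by total department service (higher first): Lindqvist (27 years) before Espinoza and Takahashi (15 years).
Among Espinoza and Takahashi, alphabetically by surname: Espinoza before Takahashi.
Leclerc and Szabo are each not paramedic-certified, so the next rule applies.
Leclerc and Szabo both have total department service 4 years, so the next rule applies.
Among Leclerc and Szabo, alphabetically by surname: Leclerc before Szabo.
Order: Kowalski, Lindqvist, Espinoza, Takahashi, Leclerc, Szabo.

Leclerc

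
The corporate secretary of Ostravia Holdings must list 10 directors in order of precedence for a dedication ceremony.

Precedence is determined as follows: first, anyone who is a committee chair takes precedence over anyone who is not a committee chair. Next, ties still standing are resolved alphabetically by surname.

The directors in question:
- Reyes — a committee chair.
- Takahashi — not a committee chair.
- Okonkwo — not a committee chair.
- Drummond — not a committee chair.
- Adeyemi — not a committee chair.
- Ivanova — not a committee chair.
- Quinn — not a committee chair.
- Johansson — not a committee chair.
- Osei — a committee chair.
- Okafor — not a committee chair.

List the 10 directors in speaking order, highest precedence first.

By the first rule: Osei and Reyes (both a committee chair); then Adeyemi, Drummond, Ivanova, Johansson, Okafor, Okonkwo, Quinn and Takahashi (each not a committee chair).
Among Osei and Reyes, alphabetically by surname: Osei before Reyes.
Among Adeyemi, Drummond, Ivanova, Johansson, Okafor, Okonkwo, Quinn and Takahashi, alphabetically by surname: Adeyemi before Drummond before Ivanova before Johansson before Okafor before Okonkwo before Quinn before Takahashi.
Full order: Osei, Reyes, Adeyemi, Drummond, Ivanova, Johansson, Okafor, Okonkwo, Quinn, Takahashi.

Osei, Reyes, Adeyemi, Drummond, Ivanova, Johansson, Okafor, Okonkwo, Quinn, Takahashi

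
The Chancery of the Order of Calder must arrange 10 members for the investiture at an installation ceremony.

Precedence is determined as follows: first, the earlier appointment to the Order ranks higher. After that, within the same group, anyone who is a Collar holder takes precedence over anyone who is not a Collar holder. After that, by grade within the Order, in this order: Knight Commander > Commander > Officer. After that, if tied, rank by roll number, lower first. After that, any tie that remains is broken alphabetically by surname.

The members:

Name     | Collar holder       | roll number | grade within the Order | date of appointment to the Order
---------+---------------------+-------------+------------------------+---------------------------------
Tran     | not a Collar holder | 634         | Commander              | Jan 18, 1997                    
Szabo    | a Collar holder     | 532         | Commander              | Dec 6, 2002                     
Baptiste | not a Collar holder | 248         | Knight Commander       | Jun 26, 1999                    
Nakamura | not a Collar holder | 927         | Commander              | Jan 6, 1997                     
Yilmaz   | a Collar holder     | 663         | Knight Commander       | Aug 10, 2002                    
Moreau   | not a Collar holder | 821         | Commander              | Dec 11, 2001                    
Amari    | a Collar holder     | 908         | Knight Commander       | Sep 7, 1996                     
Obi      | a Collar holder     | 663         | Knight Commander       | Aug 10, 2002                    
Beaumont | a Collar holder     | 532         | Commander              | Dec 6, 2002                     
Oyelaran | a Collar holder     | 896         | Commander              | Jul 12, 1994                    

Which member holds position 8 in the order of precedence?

Yilmaz

By date of appointment to the Order (earlier first): Oyelaran (Jul 12, 1994); then Amari (Sep 7, 1996); then Nakamura (Jan 6, 1997); then Tran (Jan 18, 1997); then Baptiste (Jun 26, 1999); then Moreau (Dec 11, 2001); then Obi and Yilmaz (both Aug 10, 2002); then Beaumont and Szabo (both Dec 6, 2002).
Obi and Yilmaz are each a Collar holder, so the next rule applies.
Obi and Yilmaz are each Knight Commander, so the next rule applies.
Obi and Yilmaz both have roll number 663, so the next rule applies.
Among Obi and Yilmaz, alphabetically by surname: Obi before Yilmaz.
Beaumont and Szabo are each a Collar holder, so the next rule applies.
Beaumont and Szabo are each Commander, so the next rule applies.
Beaumont and Szabo both have roll number 532, so the next rule applies.
Among Beaumont and Szabo, alphabetically by surname: Beaumont before Szabo.
Order: Oyelaran, Amari, Nakamura, Tran, Baptiste, Moreau, Obi, Yilmaz, Beaumont, Szabo.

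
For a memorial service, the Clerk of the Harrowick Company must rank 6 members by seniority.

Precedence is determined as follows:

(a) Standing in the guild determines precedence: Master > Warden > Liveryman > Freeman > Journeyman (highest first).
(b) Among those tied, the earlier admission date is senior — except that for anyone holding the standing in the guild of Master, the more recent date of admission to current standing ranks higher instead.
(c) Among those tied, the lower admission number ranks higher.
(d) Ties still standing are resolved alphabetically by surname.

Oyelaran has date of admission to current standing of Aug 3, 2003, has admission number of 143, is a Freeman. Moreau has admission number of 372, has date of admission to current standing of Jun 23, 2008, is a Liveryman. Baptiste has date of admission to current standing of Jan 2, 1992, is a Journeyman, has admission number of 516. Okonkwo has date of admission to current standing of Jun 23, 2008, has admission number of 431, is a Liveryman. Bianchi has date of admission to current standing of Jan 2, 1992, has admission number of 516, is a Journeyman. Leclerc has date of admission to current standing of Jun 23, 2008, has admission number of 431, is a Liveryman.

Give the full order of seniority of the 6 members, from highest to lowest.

Moreau, Leclerc, Okonkwo, Oyelaran, Baptiste, Bianchi

By standing in the guild: Moreau, Leclerc and Okonkwo (Liveryman); then Oyelaran (Freeman); then Baptiste and Bianchi (Journeyman).
Moreau, Leclerc and Okonkwo all have date of admission to current standing Jun 23, 2008, so the next rule applies.
Among Moreau, Leclerc and Okonkwo, by admission number (lower first): Moreau (372) before Leclerc and Okonkwo (431).
Among Leclerc and Okonkwo, alphabetically by surname: Leclerc before Okonkwo.
Baptiste and Bianchi both have date of admission to current standing Jan 2, 1992, so the next rule applies.
Baptiste and Bianchi both have admission number 516, so the next rule applies.
Among Baptiste and Bianchi, alphabetically by surname: Baptiste before Bianchi.
Full order: Moreau, Leclerc, Okonkwo, Oyelaran, Baptiste, Bianchi.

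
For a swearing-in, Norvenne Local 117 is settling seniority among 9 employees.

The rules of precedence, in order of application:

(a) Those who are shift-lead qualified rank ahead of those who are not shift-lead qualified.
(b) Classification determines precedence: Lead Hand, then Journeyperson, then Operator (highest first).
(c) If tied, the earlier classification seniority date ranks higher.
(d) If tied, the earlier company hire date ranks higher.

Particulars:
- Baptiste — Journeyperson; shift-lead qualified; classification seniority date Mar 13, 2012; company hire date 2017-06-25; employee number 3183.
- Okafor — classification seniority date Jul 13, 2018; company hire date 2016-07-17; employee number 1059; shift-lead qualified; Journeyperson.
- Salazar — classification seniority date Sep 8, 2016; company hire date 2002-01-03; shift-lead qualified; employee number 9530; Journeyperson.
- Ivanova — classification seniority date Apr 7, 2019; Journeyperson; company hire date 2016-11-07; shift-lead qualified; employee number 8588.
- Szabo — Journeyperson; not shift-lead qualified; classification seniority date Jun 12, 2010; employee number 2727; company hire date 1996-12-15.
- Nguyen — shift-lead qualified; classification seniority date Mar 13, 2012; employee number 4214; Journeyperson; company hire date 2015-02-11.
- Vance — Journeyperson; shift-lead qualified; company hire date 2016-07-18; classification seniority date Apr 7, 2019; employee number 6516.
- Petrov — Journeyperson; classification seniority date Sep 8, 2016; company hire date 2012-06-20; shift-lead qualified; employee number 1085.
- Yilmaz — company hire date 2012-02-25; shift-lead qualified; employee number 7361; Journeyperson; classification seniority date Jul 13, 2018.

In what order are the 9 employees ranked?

By the first rule: Nguyen, Baptiste, Salazar, Petrov, Yilmaz, Okafor, Vance and Ivanova (each shift-lead qualified); then Szabo (not shift-lead qualified).
Nguyen, Baptiste, Salazar, Petrov, Yilmaz, Okafor, Vance and Ivanova are each Journeyperson, so the next rule applies.
Among Nguyen, Baptiste, Salazar, Petrov, Yilmaz, Okafor, Vance and Ivanova, by classification seniority date (earlier first): Nguyen and Baptiste (Mar 13, 2012) before Salazar and Petrov (Sep 8, 2016) before Yilmaz and Okafor (Jul 13, 2018) before Vance and Ivanova (Apr 7, 2019).
Among Nguyen and Baptiste, by company hire date (earlier first): Nguyen (2015-02-11) before Baptiste (2017-06-25).
Among Salazar and Petrov, by company hire date (earlier first): Salazar (2002-01-03) before Petrov (2012-06-20).
Among Yilmaz and Okafor, by company hire date (earlier first): Yilmaz (2012-02-25) before Okafor (2016-07-17).
Among Vance and Ivanova, by company hire date (earlier first): Vance (2016-07-18) before Ivanova (2016-11-07).
Full order: Nguyen, Baptiste, Salazar, Petrov, Yilmaz, Okafor, Vance, Ivanova, Szabo.

Nguyen, Baptiste, Salazar, Petrov, Yilmaz, Okafor, Vance, Ivanova, Szabo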